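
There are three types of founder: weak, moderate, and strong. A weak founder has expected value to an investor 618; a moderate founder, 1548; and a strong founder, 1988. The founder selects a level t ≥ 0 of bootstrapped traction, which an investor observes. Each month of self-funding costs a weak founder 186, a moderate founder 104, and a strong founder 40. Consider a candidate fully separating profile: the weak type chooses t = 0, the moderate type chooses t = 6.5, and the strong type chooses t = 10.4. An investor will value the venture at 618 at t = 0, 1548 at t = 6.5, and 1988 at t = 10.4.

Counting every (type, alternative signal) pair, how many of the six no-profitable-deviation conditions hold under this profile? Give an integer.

Weak (own payoff 618): to t=6.5 gives 1548 − 186×6.5 = 339 → no gain ✓; to t=10.4 gives 1988 − 186×10.4 = 53.6 → no gain ✓.
Strong (own payoff 1988 − 40×10.4 = 1572): to t=0 gives 618 → no gain ✓; to t=6.5 gives 1548 − 40×6.5 = 1288 → no gain ✓.
Moderate (own payoff 1548 − 104×6.5 = 872): to t=0 gives 618 → no gain ✓; to t=10.4 gives 1988 − 104×10.4 = 906.4 → profitable ✗.
5 of the 6 constraints hold; not an equilibrium.

5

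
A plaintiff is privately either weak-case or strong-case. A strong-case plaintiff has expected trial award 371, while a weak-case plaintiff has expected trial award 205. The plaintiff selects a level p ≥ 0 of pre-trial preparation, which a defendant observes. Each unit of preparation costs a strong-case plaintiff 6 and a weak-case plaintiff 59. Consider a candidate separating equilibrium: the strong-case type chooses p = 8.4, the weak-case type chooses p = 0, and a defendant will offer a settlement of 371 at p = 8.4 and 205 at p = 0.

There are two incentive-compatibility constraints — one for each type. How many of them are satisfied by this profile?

Weak-case type: stay at 0 → 205; mimic → 371 − 59 × 8.4 = -124.6. IC holds (205 ≥ -124.6).
Strong-case type: signal → 371 − 6 × 8.4 = 320.6; deviate to 0 → 205. IC holds (320.6 ≥ 205).
2 of 2 constraints hold, so this is a separating equilibrium.

2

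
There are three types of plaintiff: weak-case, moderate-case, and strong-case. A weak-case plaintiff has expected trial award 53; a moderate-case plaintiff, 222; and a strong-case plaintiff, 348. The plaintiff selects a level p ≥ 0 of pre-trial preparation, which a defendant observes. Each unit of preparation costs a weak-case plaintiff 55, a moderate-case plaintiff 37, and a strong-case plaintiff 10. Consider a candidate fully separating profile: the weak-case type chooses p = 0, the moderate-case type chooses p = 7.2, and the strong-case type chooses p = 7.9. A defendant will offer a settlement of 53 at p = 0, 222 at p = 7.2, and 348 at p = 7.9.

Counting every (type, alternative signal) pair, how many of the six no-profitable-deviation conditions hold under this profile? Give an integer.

Strong-case (own payoff 348 − 10×7.9 = 269): to p=0 gives 53 → no gain ✓; to p=7.2 gives 222 − 10×7.2 = 150 → no gain ✓.
Weak-case (own payoff 53): to p=7.2 gives 222 − 55×7.2 = -174 → no gain ✓; to p=7.9 gives 348 − 55×7.9 = -86.5 → no gain ✓.
Moderate-case (own payoff 222 − 37×7.2 = -44.4): to p=0 gives 53 → profitable ✗; to p=7.9 gives 348 − 37×7.9 = 55.7 → profitable ✗.
4 of the 6 constraints hold; not an equilibrium.

4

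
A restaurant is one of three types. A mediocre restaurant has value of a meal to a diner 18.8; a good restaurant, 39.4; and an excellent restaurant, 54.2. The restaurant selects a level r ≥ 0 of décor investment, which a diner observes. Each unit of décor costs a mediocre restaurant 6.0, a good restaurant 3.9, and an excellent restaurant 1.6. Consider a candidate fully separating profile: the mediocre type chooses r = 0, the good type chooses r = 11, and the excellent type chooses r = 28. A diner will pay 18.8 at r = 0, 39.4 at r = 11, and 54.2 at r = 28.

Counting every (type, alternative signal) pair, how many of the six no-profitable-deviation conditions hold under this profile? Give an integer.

Mediocre (own payoff 18.8): to r=11 gives 39.4 − 6.0×11 = -26.6 → no gain ✓; to r=28 gives 54.2 − 6.0×28 = -113.8 → no gain ✓.
Good (own payoff 39.4 − 3.9×11 = -3.5): to r=0 gives 18.8 → profitable ✗; to r=28 gives 54.2 − 3.9×28 = -55 → no gain ✓.
Excellent (own payoff 54.2 − 1.6×28 = 9.4): to r=0 gives 18.8 → profitable ✗; to r=11 gives 39.4 − 1.6×11 = 21.8 → profitable ✗.
3 of the 6 constraints hold; not an equilibrium.

3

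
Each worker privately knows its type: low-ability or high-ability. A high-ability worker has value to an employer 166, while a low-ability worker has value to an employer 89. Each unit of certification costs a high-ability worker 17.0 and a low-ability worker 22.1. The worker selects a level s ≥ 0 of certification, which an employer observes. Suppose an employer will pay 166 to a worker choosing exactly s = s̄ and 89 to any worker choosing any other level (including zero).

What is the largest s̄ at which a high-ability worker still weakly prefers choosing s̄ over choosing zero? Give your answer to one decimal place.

Choosing s̄ yields the high-ability type 166 − 17.0·s̄; choosing zero yields 89.
The high-ability type is indifferent at 166 − 17.0·s̄ = 89, i.e. s̄ = (166 − 89) / 17.0 ≈ 4.5.
For any s̄ above 4.5 the high-ability type would rather pool at zero, so separation collapses.

4.5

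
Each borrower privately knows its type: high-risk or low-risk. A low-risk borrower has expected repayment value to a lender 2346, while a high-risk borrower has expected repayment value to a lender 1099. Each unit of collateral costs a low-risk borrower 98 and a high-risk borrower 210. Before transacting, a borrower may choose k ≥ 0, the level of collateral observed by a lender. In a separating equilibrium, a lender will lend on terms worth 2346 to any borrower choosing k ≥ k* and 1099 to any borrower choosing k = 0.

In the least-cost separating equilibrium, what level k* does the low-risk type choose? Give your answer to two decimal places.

A high-risk borrower choosing k = 0 receives 1099.
Imitating at k* instead would pay 2346 at cost 210·k*, netting 2346 − 210·k*.
Indifference: 1099 = 2346 − 210·k*, so k* = (2346 − 1099) / 210 ≈ 5.94.
This is the high-risk type's binding incentive-compatibility constraint; any k ≥ 5.94 sustains separation on that side.

5.94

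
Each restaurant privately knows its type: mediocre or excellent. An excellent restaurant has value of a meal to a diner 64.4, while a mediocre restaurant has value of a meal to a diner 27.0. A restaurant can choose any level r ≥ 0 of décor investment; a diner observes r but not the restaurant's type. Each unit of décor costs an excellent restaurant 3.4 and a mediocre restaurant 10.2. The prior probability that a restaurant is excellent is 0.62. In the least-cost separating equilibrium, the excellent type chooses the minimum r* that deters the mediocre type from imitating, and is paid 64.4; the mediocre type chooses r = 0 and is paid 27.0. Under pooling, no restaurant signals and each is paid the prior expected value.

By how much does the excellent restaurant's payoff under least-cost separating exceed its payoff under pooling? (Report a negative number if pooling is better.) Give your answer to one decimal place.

Least-cost separating signal: r* solves 27.0 = 64.4 − 10.2·r*, so r* = (64.4 − 27.0)/10.2 ≈ 3.6667.
Excellent type's separating payoff: 64.4 − 3.4 × r* = 64.4 − 3.4 × (64.4 − 27.0)/10.2 = 64.4 − 127.16/10.2 ≈ 51.933.
Pooling payoff: 0.62 × 64.4 + 0.38 × 27.0 = 50.188.
Difference: 51.933 − 50.188 = 1.745, i.e. 1.7 to one decimal place.
The excellent type prefers to separate.

1.7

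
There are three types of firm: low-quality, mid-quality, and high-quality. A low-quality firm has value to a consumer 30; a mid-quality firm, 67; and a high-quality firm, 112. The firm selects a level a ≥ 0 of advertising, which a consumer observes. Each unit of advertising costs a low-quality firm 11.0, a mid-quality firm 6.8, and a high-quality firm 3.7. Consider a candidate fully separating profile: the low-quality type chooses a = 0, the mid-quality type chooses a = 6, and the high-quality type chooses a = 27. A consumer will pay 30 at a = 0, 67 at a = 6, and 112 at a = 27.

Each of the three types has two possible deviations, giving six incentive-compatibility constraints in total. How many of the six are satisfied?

3

Low-quality (own payoff 30): to a=6 gives 67 − 11.0×6 = 1 → no gain ✓; to a=27 gives 112 − 11.0×27 = -185 → no gain ✓.
Mid-quality (own payoff 67 − 6.8×6 = 26.2): to a=0 gives 30 → profitable ✗; to a=27 gives 112 − 6.8×27 = -71.6 → no gain ✓.
High-quality (own payoff 112 − 3.7×27 = 12.1): to a=0 gives 30 → profitable ✗; to a=6 gives 67 − 3.7×6 = 44.8 → profitable ✗.
3 of the 6 constraints hold; not an equilibrium.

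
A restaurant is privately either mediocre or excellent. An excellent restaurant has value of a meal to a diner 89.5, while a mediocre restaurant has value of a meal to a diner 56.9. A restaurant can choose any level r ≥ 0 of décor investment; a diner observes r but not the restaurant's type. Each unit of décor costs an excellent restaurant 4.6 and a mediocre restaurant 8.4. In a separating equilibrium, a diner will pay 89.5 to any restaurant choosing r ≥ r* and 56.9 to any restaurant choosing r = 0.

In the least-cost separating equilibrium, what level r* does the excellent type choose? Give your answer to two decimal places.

A mediocre restaurant choosing r = 0 receives 56.9.
Imitating at r* instead would pay 89.5 at cost 8.4·r*, netting 89.5 − 8.4·r*.
Indifference: 56.9 = 89.5 − 8.4·r*, so r* = (89.5 − 56.9) / 8.4 ≈ 3.88.
At r* the mediocre type's incentive constraint just binds; the excellent type strictly prefers r* since its per-unit cost is lower.

3.88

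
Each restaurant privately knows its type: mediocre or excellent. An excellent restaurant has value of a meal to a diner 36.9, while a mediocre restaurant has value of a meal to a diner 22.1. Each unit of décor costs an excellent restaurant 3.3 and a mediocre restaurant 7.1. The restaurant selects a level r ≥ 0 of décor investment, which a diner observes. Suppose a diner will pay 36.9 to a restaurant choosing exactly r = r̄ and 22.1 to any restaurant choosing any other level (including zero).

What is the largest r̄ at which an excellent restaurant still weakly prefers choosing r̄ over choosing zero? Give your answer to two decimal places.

Choosing r̄ yields the excellent type 36.9 − 3.3·r̄; choosing zero yields 22.1.
The excellent type is indifferent at 36.9 − 3.3·r̄ = 22.1, i.e. r̄ = (36.9 − 22.1) / 3.3 ≈ 4.48.
For any r̄ above 4.48 the excellent type would rather pool at zero, so separation collapses.

4.48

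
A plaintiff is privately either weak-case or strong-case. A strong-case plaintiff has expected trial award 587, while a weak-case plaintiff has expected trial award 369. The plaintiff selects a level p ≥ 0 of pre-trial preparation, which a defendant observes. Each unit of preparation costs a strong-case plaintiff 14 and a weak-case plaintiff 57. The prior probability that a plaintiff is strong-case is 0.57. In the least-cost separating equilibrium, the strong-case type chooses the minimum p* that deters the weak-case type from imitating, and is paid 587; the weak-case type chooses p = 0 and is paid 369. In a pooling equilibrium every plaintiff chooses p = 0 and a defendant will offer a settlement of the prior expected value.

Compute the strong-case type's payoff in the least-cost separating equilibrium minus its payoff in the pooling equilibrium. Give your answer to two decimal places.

Least-cost separating signal: p* solves 369 = 587 − 57·p*, so p* = (587 − 369)/57 ≈ 3.8246.
Strong-case type's separating payoff: 587 − 14 × p* = 587 − 14 × (587 − 369)/57 = 587 − 3052/57 ≈ 533.4561.
Pooling payoff: 0.57 × 587 + 0.43 × 369 = 493.26.
Difference: 533.4561 − 493.26 = 40.1961, i.e. 40.20 to two decimal places.
The strong-case type prefers to separate.

40.20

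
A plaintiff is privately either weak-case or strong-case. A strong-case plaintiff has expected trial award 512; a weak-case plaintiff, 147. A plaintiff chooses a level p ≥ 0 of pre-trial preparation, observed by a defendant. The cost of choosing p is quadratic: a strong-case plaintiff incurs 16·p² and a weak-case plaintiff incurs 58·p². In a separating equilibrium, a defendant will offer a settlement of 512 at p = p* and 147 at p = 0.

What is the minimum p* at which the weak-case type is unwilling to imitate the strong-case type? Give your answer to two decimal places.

The weak-case type at p = 0 receives 147; imitating at p* yields 512 − 58·p*².
Indifference: 147 = 512 − 58·p*², so p*² = (512 − 147) / 58 ≈ 6.2931.
p* = √6.2931 ≈ 2.51.

2.51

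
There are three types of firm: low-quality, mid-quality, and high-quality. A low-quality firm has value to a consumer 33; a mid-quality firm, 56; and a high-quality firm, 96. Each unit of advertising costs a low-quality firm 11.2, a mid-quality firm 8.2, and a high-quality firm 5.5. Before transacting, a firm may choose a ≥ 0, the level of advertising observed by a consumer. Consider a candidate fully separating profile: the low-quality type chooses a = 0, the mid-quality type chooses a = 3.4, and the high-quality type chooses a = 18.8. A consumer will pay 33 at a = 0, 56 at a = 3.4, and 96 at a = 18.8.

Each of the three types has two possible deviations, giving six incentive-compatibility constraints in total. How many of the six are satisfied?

3

Mid-quality (own payoff 56 − 8.2×3.4 = 28.12): to a=0 gives 33 → profitable ✗; to a=18.8 gives 96 − 8.2×18.8 = -58.16 → no gain ✓.
Low-quality (own payoff 33): to a=3.4 gives 56 − 11.2×3.4 = 17.92 → no gain ✓; to a=18.8 gives 96 − 11.2×18.8 = -114.56 → no gain ✓.
High-quality (own payoff 96 − 5.5×18.8 = -7.4): to a=0 gives 33 → profitable ✗; to a=3.4 gives 56 − 5.5×3.4 = 37.3 → profitable ✗.
3 of the 6 constraints hold; not an equilibrium.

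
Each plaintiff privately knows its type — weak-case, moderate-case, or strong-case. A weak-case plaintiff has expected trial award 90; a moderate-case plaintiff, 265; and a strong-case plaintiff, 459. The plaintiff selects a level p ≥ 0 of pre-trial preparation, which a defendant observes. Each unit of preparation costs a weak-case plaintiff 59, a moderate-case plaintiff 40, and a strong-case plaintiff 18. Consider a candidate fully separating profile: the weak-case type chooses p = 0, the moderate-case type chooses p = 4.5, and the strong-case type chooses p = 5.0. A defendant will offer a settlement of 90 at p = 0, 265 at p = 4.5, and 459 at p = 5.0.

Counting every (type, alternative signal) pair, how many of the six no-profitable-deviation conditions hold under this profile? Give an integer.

3

Strong-case (own payoff 459 − 18×5.0 = 369): to p=0 gives 90 → no gain ✓; to p=4.5 gives 265 − 18×4.5 = 184 → no gain ✓.
Weak-case (own payoff 90): to p=4.5 gives 265 − 59×4.5 = -0.5 → no gain ✓; to p=5.0 gives 459 − 59×5.0 = 164 → profitable ✗.
Moderate-case (own payoff 265 − 40×4.5 = 85): to p=0 gives 90 → profitable ✗; to p=5.0 gives 459 − 40×5.0 = 259 → profitable ✗.
3 of the 6 constraints hold; not an equilibrium.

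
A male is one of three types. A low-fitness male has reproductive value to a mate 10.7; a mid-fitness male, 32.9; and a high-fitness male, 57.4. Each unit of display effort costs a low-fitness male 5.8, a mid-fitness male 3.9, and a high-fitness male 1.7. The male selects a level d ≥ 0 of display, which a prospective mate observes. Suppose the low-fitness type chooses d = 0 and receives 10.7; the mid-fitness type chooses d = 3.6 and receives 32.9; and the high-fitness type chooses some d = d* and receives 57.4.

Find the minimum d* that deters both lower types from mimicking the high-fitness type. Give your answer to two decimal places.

9.88

Mid-fitness type (on-path payoff 32.9 − 3.9×3.6 = 18.86) won't mimic when 18.86 ≥ 57.4 − 3.9·d*, i.e. d* ≥ 9.88.
Low-fitness type (on-path payoff 10.7) won't mimic when 10.7 ≥ 57.4 − 5.8·d*, i.e. d* ≥ 8.05.
Both must hold, so d* = max(8.05, 9.88) = 9.88. The mid-fitness type's constraint binds.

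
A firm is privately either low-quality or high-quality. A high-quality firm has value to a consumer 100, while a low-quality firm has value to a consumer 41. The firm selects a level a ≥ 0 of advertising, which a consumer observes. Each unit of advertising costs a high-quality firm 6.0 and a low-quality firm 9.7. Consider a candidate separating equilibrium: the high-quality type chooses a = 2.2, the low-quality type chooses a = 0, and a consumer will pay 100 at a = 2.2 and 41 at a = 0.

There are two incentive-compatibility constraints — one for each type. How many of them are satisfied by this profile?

Low-quality type: stay at 0 → 41; mimic → 100 − 9.7 × 2.2 = 78.66. IC fails (41 < 78.66).
High-quality type: signal → 100 − 6.0 × 2.2 = 86.8; deviate to 0 → 41. IC holds (86.8 ≥ 41).
1 of 2 constraints hold, so this profile is not an equilibrium.

1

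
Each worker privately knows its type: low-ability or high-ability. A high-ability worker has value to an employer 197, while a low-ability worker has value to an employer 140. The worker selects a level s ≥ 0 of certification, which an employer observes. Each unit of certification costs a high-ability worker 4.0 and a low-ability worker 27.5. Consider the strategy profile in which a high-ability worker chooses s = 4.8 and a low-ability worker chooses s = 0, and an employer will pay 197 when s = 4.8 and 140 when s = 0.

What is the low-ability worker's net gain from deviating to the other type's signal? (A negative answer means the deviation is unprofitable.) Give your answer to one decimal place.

Playing s = 0 the low-ability worker receives 140.
Deviating to s = 4.8 brings payment 197 at cost 27.5 × 4.8 = 132, netting 65.
Gain from deviating: 65 − 140 = -75.0.
The gain is negative, so the low-ability type's incentive-compatibility constraint is satisfied.

-75.0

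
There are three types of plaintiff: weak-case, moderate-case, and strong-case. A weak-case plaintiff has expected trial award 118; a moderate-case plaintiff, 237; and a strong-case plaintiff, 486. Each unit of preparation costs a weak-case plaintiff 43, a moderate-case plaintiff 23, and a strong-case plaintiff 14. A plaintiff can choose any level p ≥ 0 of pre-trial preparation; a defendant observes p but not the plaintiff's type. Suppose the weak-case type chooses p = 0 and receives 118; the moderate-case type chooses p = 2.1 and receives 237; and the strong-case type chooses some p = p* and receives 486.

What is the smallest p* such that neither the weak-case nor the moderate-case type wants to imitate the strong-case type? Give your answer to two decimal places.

Weak-case type (on-path payoff 118) won't mimic when 118 ≥ 486 − 43·p*, i.e. p* ≥ 8.56.
Moderate-case type (on-path payoff 237 − 23×2.1 = 188.7) won't mimic when 188.7 ≥ 486 − 23·p*, i.e. p* ≥ 12.93.
Both must hold, so p* = max(8.56, 12.93) = 12.93. The moderate-case type's constraint binds.

12.93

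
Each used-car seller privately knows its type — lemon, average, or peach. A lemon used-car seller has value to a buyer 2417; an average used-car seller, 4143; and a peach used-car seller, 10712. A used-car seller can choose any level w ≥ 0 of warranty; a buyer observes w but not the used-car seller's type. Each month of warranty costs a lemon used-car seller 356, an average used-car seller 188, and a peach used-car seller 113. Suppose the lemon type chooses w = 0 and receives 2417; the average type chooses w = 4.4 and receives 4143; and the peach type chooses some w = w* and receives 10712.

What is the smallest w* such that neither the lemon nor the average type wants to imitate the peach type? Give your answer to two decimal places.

Lemon type (on-path payoff 2417) won't mimic when 2417 ≥ 10712 − 356·w*, i.e. w* ≥ 23.30.
Average type (on-path payoff 4143 − 188×4.4 = 3315.8) won't mimic when 3315.8 ≥ 10712 − 188·w*, i.e. w* ≥ 39.34.
Both must hold, so w* = max(23.30, 39.34) = 39.34. The average type's constraint binds.

39.34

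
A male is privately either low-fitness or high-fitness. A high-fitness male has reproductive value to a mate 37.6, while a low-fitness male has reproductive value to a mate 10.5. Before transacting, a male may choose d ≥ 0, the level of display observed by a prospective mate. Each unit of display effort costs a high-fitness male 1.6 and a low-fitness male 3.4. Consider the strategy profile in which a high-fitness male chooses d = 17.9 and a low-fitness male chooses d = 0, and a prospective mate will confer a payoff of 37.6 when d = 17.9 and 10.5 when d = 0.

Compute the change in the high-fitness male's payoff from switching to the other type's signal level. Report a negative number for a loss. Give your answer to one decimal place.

1.5

Playing d = 17.9 the high-fitness male receives 37.6 − 1.6 × 17.9 = 8.96.
Deviating to d = 0 yields 10.5 instead.
Gain from deviating: 10.5 − 8.96 = 1.54, i.e. 1.5 to one decimal place.
The gain is positive, so the high-fitness type's incentive-compatibility constraint is violated — this profile is not a separating equilibrium.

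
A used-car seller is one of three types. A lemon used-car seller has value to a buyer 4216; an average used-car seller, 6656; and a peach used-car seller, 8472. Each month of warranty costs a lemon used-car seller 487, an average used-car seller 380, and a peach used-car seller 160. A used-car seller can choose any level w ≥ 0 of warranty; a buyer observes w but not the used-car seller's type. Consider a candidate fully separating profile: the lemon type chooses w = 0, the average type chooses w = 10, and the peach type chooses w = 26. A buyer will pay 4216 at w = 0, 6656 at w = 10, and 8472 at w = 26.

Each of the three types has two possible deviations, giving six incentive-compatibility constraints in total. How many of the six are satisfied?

4

Average (own payoff 6656 − 380×10 = 2856): to w=0 gives 4216 → profitable ✗; to w=26 gives 8472 − 380×26 = -1408 → no gain ✓.
Peach (own payoff 8472 − 160×26 = 4312): to w=0 gives 4216 → no gain ✓; to w=10 gives 6656 − 160×10 = 5056 → profitable ✗.
Lemon (own payoff 4216): to w=10 gives 6656 − 487×10 = 1786 → no gain ✓; to w=26 gives 8472 − 487×26 = -4190 → no gain ✓.
4 of the 6 constraints hold; not an equilibrium.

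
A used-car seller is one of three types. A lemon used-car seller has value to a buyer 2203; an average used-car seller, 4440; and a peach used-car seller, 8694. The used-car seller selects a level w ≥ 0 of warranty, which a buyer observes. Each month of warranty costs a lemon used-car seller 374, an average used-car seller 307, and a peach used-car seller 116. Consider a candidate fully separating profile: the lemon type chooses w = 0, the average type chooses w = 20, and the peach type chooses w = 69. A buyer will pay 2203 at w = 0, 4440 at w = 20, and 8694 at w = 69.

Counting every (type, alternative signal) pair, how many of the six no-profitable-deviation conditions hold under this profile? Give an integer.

3

Peach (own payoff 8694 − 116×69 = 690): to w=0 gives 2203 → profitable ✗; to w=20 gives 4440 − 116×20 = 2120 → profitable ✗.
Average (own payoff 4440 − 307×20 = -1700): to w=0 gives 2203 → profitable ✗; to w=69 gives 8694 − 307×69 = -12489 → no gain ✓.
Lemon (own payoff 2203): to w=20 gives 4440 − 374×20 = -3040 → no gain ✓; to w=69 gives 8694 − 374×69 = -17112 → no gain ✓.
3 of the 6 constraints hold; not an equilibrium.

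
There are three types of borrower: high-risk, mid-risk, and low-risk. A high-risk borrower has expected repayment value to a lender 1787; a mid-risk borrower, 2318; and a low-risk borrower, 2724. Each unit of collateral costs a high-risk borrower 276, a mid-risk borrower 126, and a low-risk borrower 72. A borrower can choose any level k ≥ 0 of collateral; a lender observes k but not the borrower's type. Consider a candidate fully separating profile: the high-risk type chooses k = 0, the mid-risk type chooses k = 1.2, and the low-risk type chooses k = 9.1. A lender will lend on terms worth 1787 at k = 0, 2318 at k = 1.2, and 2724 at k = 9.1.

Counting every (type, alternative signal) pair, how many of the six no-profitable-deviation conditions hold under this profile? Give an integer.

4

Low-risk (own payoff 2724 − 72×9.1 = 2068.8): to k=0 gives 1787 → no gain ✓; to k=1.2 gives 2318 − 72×1.2 = 2231.6 → profitable ✗.
Mid-risk (own payoff 2318 − 126×1.2 = 2166.8): to k=0 gives 1787 → no gain ✓; to k=9.1 gives 2724 − 126×9.1 = 1577.4 → no gain ✓.
High-risk (own payoff 1787): to k=1.2 gives 2318 − 276×1.2 = 1986.8 → profitable ✗; to k=9.1 gives 2724 − 276×9.1 = 212.4 → no gain ✓.
4 of the 6 constraints hold; not an equilibrium.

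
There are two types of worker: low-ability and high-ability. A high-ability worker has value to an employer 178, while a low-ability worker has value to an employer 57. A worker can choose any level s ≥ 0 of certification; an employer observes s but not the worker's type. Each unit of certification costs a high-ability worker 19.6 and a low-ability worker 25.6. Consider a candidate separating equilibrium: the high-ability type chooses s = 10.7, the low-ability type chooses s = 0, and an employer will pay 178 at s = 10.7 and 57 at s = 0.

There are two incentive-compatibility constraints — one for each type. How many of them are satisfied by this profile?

Low-ability type: stay at 0 → 57; mimic → 178 − 25.6 × 10.7 = -95.92. IC holds (57 ≥ -95.92).
High-ability type: signal → 178 − 19.6 × 10.7 = -31.72; deviate to 0 → 57. IC fails (-31.72 < 57).
1 of 2 constraints hold, so this profile is not an equilibrium.

1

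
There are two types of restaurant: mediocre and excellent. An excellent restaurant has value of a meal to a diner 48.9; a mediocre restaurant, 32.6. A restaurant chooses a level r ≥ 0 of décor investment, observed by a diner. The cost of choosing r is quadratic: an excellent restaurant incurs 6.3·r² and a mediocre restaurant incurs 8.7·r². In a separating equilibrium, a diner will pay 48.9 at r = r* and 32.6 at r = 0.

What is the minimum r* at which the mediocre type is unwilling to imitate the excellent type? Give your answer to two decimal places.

1.37

The mediocre type at r = 0 receives 32.6; imitating at r* yields 48.9 − 8.7·r*².
Indifference: 32.6 = 48.9 − 8.7·r*², so r*² = (48.9 − 32.6) / 8.7 ≈ 1.8736.
r* = √1.8736 ≈ 1.37.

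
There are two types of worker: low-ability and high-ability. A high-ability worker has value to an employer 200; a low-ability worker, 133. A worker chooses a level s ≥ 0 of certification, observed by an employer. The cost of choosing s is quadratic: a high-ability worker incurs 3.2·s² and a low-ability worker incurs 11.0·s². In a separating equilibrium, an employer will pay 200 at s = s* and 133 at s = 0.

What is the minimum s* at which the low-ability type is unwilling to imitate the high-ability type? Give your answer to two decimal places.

The low-ability type at s = 0 receives 133; imitating at s* yields 200 − 11.0·s*².
Indifference: 133 = 200 − 11.0·s*², so s*² = (200 − 133) / 11.0 ≈ 6.0909.
s* = √6.0909 ≈ 2.47.

2.47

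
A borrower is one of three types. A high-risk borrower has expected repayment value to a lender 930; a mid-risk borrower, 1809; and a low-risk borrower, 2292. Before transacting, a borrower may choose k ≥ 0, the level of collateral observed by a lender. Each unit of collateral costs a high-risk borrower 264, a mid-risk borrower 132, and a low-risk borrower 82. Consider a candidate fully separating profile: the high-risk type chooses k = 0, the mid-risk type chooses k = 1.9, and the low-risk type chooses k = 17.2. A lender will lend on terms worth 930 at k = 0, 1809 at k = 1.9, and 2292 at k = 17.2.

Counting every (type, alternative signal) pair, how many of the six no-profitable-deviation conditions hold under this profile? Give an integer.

3

Low-risk (own payoff 2292 − 82×17.2 = 881.6): to k=0 gives 930 → profitable ✗; to k=1.9 gives 1809 − 82×1.9 = 1653.2 → profitable ✗.
Mid-risk (own payoff 1809 − 132×1.9 = 1558.2): to k=0 gives 930 → no gain ✓; to k=17.2 gives 2292 − 132×17.2 = 21.6 → no gain ✓.
High-risk (own payoff 930): to k=1.9 gives 1809 − 264×1.9 = 1307.4 → profitable ✗; to k=17.2 gives 2292 − 264×17.2 = -2248.8 → no gain ✓.
3 of the 6 constraints hold; not an equilibrium.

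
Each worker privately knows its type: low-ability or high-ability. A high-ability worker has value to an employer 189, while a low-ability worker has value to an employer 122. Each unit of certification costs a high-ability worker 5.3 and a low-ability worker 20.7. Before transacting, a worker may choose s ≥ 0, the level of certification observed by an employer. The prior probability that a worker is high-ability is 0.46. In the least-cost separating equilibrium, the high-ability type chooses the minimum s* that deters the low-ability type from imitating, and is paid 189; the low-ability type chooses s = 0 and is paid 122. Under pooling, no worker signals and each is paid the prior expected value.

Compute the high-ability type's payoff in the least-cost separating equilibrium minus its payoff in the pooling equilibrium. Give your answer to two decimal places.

19.03

Least-cost separating signal: s* solves 122 = 189 − 20.7·s*, so s* = (189 − 122)/20.7 ≈ 3.2367.
High-ability type's separating payoff: 189 − 5.3 × s* = 189 − 5.3 × (189 − 122)/20.7 = 189 − 355.1/20.7 ≈ 171.8454.
Pooling payoff: 0.46 × 189 + 0.54 × 122 = 152.82.
Difference: 171.8454 − 152.82 = 19.0254, i.e. 19.03 to two decimal places.
The high-ability type prefers to separate.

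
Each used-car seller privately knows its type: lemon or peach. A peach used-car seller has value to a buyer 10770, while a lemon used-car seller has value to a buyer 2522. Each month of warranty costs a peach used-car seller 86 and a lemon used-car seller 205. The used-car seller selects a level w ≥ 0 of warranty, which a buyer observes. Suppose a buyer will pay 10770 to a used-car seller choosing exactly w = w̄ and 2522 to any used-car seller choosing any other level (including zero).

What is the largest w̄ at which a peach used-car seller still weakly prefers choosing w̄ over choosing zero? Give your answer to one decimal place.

95.9

Choosing w̄ yields the peach type 10770 − 86·w̄; choosing zero yields 2522.
The peach type is indifferent at 10770 − 86·w̄ = 2522, i.e. w̄ = (10770 − 2522) / 86 ≈ 95.9.
For any w̄ above 95.9 the peach type would rather pool at zero, so separation collapses.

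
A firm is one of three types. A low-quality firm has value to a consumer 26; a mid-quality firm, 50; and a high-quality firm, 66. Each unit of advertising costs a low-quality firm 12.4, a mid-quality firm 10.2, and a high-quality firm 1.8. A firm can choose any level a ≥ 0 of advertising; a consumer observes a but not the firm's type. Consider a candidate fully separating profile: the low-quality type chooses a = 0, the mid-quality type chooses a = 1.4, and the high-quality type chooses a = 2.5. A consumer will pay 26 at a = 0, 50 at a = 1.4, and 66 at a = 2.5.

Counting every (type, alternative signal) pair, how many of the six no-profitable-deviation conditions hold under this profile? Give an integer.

3

High-quality (own payoff 66 − 1.8×2.5 = 61.5): to a=0 gives 26 → no gain ✓; to a=1.4 gives 50 − 1.8×1.4 = 47.48 → no gain ✓.
Low-quality (own payoff 26): to a=1.4 gives 50 − 12.4×1.4 = 32.64 → profitable ✗; to a=2.5 gives 66 − 12.4×2.5 = 35 → profitable ✗.
Mid-quality (own payoff 50 − 10.2×1.4 = 35.72): to a=0 gives 26 → no gain ✓; to a=2.5 gives 66 − 10.2×2.5 = 40.5 → profitable ✗.
3 of the 6 constraints hold; not an equilibrium.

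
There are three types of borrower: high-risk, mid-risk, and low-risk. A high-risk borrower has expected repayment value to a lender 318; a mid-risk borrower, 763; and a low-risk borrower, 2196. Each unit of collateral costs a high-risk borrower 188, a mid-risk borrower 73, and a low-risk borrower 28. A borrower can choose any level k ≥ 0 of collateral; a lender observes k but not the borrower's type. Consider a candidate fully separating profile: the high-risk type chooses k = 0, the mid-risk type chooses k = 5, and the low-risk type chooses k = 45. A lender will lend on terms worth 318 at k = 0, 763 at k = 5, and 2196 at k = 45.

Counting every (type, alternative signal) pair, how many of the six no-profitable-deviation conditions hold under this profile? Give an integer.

High-risk (own payoff 318): to k=5 gives 763 − 188×5 = -177 → no gain ✓; to k=45 gives 2196 − 188×45 = -6264 → no gain ✓.
Mid-risk (own payoff 763 − 73×5 = 398): to k=0 gives 318 → no gain ✓; to k=45 gives 2196 − 73×45 = -1089 → no gain ✓.
Low-risk (own payoff 2196 − 28×45 = 936): to k=0 gives 318 → no gain ✓; to k=5 gives 763 − 28×5 = 623 → no gain ✓.
6 of the 6 constraints hold; this profile is a separating equilibrium.

6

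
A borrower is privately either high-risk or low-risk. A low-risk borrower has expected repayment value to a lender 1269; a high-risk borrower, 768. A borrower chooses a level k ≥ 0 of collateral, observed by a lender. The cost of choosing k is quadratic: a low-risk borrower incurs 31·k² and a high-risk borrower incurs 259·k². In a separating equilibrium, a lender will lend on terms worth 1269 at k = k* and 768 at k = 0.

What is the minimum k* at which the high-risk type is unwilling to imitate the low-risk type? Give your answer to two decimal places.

1.39

The high-risk type at k = 0 receives 768; imitating at k* yields 1269 − 259·k*².
Indifference: 768 = 1269 − 259·k*², so k*² = (1269 − 768) / 259 ≈ 1.9344.
k* = √1.9344 ≈ 1.39.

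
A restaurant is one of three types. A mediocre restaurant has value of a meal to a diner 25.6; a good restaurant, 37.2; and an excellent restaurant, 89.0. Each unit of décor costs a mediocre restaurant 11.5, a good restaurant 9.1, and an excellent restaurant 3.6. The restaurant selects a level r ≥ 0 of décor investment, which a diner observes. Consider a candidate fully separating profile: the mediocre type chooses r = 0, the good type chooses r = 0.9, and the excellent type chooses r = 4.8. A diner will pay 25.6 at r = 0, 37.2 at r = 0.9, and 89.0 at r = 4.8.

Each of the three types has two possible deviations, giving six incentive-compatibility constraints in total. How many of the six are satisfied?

Good (own payoff 37.2 − 9.1×0.9 = 29.01): to r=0 gives 25.6 → no gain ✓; to r=4.8 gives 89.0 − 9.1×4.8 = 45.32 → profitable ✗.
Mediocre (own payoff 25.6): to r=0.9 gives 37.2 − 11.5×0.9 = 26.85 → profitable ✗; to r=4.8 gives 89.0 − 11.5×4.8 = 33.8 → profitable ✗.
Excellent (own payoff 89.0 − 3.6×4.8 = 71.72): to r=0 gives 25.6 → no gain ✓; to r=0.9 gives 37.2 − 3.6×0.9 = 33.96 → no gain ✓.
3 of the 6 constraints hold; not an equilibrium.

3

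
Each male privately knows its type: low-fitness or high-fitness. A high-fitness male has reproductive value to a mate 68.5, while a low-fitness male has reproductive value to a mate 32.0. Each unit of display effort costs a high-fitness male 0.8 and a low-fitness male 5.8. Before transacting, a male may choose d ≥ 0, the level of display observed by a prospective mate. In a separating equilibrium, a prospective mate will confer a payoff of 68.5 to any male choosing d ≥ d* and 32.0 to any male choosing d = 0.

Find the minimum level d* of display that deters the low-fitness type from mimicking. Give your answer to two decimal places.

A low-fitness male choosing d = 0 receives 32.0.
Imitating at d* instead would pay 68.5 at cost 5.8·d*, netting 68.5 − 5.8·d*.
Indifference: 32.0 = 68.5 − 5.8·d*, so d* = (68.5 − 32.0) / 5.8 ≈ 6.29.
At d* the low-fitness type's incentive constraint just binds; the high-fitness type strictly prefers d* since its per-unit cost is lower.

6.29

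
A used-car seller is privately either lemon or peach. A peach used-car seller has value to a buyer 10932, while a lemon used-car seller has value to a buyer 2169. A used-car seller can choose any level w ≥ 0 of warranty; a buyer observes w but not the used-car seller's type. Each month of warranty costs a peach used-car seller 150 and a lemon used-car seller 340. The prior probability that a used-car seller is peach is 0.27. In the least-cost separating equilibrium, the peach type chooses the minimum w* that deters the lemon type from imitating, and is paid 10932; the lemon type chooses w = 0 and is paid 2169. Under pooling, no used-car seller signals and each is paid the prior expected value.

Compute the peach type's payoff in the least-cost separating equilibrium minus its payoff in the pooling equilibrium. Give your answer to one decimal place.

Least-cost separating signal: w* solves 2169 = 10932 − 340·w*, so w* = (10932 − 2169)/340 ≈ 25.7735.
Peach type's separating payoff: 10932 − 150 × w* = 10932 − 150 × (10932 − 2169)/340 = 10932 − 1314450/340 ≈ 7065.971.
Pooling payoff: 0.27 × 10932 + 0.73 × 2169 = 4535.01.
Difference: 7065.971 − 4535.01 = 2530.961, i.e. 2531.0 to one decimal place.
The peach type prefers to separate.

2531.0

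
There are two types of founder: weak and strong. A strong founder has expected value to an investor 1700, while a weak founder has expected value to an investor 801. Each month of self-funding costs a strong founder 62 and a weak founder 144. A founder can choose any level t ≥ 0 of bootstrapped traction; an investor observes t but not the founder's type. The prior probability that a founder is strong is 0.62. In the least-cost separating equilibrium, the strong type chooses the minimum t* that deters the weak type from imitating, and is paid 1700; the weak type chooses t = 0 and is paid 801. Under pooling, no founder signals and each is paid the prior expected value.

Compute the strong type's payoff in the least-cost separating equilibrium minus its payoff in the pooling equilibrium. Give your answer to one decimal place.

Least-cost separating signal: t* solves 801 = 1700 − 144·t*, so t* = (1700 − 801)/144 ≈ 6.2431.
Strong type's separating payoff: 1700 − 62 × t* = 1700 − 62 × (1700 − 801)/144 = 1700 − 55738/144 ≈ 1312.931.
Pooling payoff: 0.62 × 1700 + 0.38 × 801 = 1358.38.
Difference: 1312.931 − 1358.38 = -45.449, i.e. -45.4 to one decimal place.
The strong type would prefer the pooling outcome.

-45.4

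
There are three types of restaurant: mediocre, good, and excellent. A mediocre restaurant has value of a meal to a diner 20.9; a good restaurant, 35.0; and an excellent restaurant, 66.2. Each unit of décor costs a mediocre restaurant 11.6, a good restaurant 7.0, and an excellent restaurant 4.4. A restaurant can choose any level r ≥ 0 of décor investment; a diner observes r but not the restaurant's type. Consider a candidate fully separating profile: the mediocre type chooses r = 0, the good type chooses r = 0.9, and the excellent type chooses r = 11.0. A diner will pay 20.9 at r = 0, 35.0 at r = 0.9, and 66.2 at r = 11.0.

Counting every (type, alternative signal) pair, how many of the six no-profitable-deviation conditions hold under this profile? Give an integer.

Excellent (own payoff 66.2 − 4.4×11.0 = 17.8): to r=0 gives 20.9 → profitable ✗; to r=0.9 gives 35.0 − 4.4×0.9 = 31.04 → profitable ✗.
Good (own payoff 35.0 − 7.0×0.9 = 28.7): to r=0 gives 20.9 → no gain ✓; to r=11.0 gives 66.2 − 7.0×11.0 = -10.8 → no gain ✓.
Mediocre (own payoff 20.9): to r=0.9 gives 35.0 − 11.6×0.9 = 24.56 → profitable ✗; to r=11.0 gives 66.2 − 11.6×11.0 = -61.4 → no gain ✓.
3 of the 6 constraints hold; not an equilibrium.

3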